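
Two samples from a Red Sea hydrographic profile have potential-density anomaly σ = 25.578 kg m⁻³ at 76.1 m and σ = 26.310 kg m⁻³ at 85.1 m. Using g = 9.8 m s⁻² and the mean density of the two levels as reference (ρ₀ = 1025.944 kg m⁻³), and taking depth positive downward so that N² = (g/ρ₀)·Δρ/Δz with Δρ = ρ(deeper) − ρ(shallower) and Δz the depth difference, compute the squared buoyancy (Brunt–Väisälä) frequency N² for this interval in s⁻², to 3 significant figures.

Δρ = 1026.310 − 1025.578 = 0.732 kg m⁻³ over Δz = 85.1 − 76.1 = 9 m.
N² = (9.8/1025.944) × (0.732/9) = 7.7691 × 10⁻⁴ s⁻² ≈ 7.77 × 10⁻⁴ s⁻².

7.77 × 10⁻⁴ s⁻²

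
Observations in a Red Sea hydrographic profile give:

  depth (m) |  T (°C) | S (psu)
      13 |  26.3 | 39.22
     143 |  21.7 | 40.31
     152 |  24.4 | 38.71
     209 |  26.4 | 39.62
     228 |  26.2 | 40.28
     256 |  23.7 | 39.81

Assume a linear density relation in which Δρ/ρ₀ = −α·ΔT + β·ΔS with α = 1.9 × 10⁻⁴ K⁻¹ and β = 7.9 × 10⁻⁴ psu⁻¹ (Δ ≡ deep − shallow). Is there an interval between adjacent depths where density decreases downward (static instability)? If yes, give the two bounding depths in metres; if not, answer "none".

Evaluate Δρ/ρ₀ = −αΔT + βΔS across each adjacent pair:
  13–143 m: −αΔT+βΔS = −(1.9 × 10⁻⁴)(-4.6)+(7.9 × 10⁻⁴)(+1.09) = 1.7 × 10⁻³ → stable
  143–152 m: −αΔT+βΔS = −(1.9 × 10⁻⁴)(+2.7)+(7.9 × 10⁻⁴)(-1.60) = -1.8 × 10⁻³ → UNSTABLE
  152–209 m: −αΔT+βΔS = −(1.9 × 10⁻⁴)(+2.0)+(7.9 × 10⁻⁴)(+0.91) = 3.4 × 10⁻⁴ → stable
  209–228 m: −αΔT+βΔS = −(1.9 × 10⁻⁴)(-0.2)+(7.9 × 10⁻⁴)(+0.66) = 5.6 × 10⁻⁴ → stable
  228–256 m: −αΔT+βΔS = −(1.9 × 10⁻⁴)(-2.5)+(7.9 × 10⁻⁴)(-0.47) = 1.0 × 10⁻⁴ → stable
The 143–152 m interval has Δρ < 0: lighter water underlies denser water.

143–152 m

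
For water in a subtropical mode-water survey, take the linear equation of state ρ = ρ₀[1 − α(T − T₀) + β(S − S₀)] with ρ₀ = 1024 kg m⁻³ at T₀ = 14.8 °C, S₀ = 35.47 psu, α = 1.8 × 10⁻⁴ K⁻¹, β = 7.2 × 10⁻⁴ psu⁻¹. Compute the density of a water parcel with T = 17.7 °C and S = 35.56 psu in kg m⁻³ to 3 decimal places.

1023.532 kg m⁻³

T − T₀ = +2.9 K, S − S₀ = +0.09 psu.
Bracket = 1 − α·(+2.9) + β·(+0.09) = 1 + (-4.572 × 10⁻⁴) = 0.9995428.
ρ = 1024 × 0.9995428 = 1023.532 kg m⁻³.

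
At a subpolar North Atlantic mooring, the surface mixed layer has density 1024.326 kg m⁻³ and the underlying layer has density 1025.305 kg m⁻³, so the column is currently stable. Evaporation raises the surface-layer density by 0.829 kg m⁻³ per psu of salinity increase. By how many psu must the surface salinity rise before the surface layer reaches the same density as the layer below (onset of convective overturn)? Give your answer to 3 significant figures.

1.18 psu

Density deficit of the surface layer: 1025.305 − 1024.326 = 0.979 kg m⁻³.
Required change = 0.979 / 0.829 = 1.18 psu.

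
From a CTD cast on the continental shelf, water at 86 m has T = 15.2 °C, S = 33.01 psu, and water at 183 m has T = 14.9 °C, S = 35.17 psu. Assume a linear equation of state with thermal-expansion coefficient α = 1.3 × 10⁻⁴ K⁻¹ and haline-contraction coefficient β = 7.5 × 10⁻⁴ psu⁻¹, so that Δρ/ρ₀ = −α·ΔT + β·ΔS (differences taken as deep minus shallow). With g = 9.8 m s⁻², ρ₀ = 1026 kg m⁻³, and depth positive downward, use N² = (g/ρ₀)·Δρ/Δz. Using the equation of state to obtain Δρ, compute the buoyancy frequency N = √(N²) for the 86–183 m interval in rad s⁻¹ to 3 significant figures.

ΔT = -0.3 K, ΔS = +2.16 psu (deep − shallow).
Δρ/ρ₀ = −αΔT + βΔS = 3.90 × 10⁻⁵ + 1.62 × 10⁻³ = 1.659 × 10⁻³, so Δρ ≈ 1.702 kg m⁻³.
N² = (g/ρ₀)·Δρ/Δz = g·(Δρ/ρ₀)/Δz = 9.8 × 1.659 × 10⁻³ / 97 = 1.6761 × 10⁻⁴ s⁻².
N = √(1.6761 × 10⁻⁴) = 0.012946 rad s⁻¹ ≈ 0.0129 rad s⁻¹.

0.0129 rad s⁻¹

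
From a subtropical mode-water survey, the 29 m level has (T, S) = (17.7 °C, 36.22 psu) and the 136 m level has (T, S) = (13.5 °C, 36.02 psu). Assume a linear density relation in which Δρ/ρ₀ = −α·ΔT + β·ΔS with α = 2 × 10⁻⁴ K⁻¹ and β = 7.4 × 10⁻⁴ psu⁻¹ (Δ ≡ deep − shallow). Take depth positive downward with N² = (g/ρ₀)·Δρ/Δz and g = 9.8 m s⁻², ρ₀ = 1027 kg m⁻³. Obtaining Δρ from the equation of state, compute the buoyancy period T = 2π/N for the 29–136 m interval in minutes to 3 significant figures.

ΔT = -4.2 K, ΔS = -0.20 psu (deep − shallow).
Δρ/ρ₀ = −αΔT + βΔS = 8.40 × 10⁻⁴ − 1.48 × 10⁻⁴ = 6.92 × 10⁻⁴, so Δρ ≈ 0.7107 kg m⁻³.
N² = (g/ρ₀)·Δρ/Δz = g·(Δρ/ρ₀)/Δz = 9.8 × 6.92 × 10⁻⁴ / 107 = 6.3379 × 10⁻⁵ s⁻².
N = √(6.3379 × 10⁻⁵) = 7.9611 × 10⁻³ rad s⁻¹ → T = 2π/N = 789.24 s = 13.154 min ≈ 13.2 min.

13.2 min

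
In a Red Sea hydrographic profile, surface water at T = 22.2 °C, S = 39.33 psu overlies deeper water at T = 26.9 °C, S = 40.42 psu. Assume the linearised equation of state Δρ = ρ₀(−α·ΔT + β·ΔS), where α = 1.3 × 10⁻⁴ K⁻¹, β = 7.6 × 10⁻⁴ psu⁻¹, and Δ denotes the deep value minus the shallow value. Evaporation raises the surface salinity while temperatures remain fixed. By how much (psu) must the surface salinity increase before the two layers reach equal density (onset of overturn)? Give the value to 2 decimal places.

Neutral buoyancy requires −α(T_deep − T_surf) + β(S_deep − S_surf′) = 0.
S_surf′ = S_deep − (α/β)·ΔT = 40.42 − (1.3 × 10⁻⁴/7.6 × 10⁻⁴)·(+4.7) = 39.6161 psu.
Increase required: 39.6161 − 39.33 = 0.2861 psu.

0.29 psu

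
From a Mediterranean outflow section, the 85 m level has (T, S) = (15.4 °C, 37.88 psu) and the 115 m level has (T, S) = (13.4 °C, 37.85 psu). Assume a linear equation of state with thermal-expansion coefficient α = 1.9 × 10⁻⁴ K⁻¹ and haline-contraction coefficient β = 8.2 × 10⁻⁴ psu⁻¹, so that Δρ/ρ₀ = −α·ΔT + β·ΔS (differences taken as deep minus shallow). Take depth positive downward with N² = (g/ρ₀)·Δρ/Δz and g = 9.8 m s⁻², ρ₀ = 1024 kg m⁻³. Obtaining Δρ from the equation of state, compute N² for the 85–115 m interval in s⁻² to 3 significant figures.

1.16 × 10⁻⁴ s⁻²

ΔT = -2.0 K, ΔS = -0.03 psu (deep − shallow).
Δρ/ρ₀ = −αΔT + βΔS = 3.80 × 10⁻⁴ − 2.46 × 10⁻⁵ = 3.554 × 10⁻⁴, so Δρ ≈ 0.3639 kg m⁻³.
N² = (g/ρ₀)·Δρ/Δz = g·(Δρ/ρ₀)/Δz = 9.8 × 3.554 × 10⁻⁴ / 30 = 1.1610 × 10⁻⁴ s⁻² ≈ 1.16 × 10⁻⁴ s⁻².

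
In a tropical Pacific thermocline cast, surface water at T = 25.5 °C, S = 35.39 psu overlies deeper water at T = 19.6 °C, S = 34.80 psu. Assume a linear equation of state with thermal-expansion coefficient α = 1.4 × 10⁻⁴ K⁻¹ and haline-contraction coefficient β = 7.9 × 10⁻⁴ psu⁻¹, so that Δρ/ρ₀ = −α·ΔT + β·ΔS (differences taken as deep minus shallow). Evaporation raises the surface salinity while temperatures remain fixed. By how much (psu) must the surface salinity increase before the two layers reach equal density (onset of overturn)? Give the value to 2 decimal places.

0.46 psu

Neutral buoyancy requires −α(T_deep − T_surf) + β(S_deep − S_surf′) = 0.
S_surf′ = S_deep − (α/β)·ΔT = 34.80 − (1.4 × 10⁻⁴/7.9 × 10⁻⁴)·(-5.9) = 35.8456 psu.
Increase required: 35.8456 − 35.39 = 0.4556 psu.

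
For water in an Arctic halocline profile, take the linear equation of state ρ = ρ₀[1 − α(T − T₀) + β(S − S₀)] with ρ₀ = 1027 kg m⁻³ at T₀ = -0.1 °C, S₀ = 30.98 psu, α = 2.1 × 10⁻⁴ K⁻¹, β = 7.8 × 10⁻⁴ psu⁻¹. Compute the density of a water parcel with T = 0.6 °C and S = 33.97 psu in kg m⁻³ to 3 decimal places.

1029.244 kg m⁻³

T − T₀ = +0.7 K, S − S₀ = +2.99 psu.
Bracket = 1 − α·(+0.7) + β·(+2.99) = 1 + (2.1852 × 10⁻³) = 1.0021852.
ρ = 1027 × 1.0021852 = 1029.244 kg m⁻³.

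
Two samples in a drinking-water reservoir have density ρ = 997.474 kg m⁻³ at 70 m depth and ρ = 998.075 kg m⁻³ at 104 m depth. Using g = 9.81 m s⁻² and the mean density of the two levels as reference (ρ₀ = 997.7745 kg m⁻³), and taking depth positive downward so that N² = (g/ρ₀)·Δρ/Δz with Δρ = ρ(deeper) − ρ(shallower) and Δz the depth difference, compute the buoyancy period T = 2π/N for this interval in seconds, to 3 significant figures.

Δρ = 998.075 − 997.474 = 0.601 kg m⁻³ over Δz = 104 − 70 = 34 m.
N² = (9.81/997.7745) × (0.601/34) = 1.7379 × 10⁻⁴ s⁻².
N = √(1.7379 × 10⁻⁴) = 0.013183 rad s⁻¹, so T = 2π/N = 476.61 s ≈ 477 s.

477 s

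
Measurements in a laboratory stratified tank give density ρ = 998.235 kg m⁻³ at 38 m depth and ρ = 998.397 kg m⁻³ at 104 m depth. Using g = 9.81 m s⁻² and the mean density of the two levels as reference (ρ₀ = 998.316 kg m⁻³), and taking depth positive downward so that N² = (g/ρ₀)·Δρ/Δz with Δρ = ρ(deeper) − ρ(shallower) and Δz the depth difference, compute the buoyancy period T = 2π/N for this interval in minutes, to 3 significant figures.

21.3 min

Δρ = 998.397 − 998.235 = 0.162 kg m⁻³ over Δz = 104 − 38 = 66 m.
N² = (9.81/998.316) × (0.162/66) = 2.4120 × 10⁻⁵ s⁻².
N = √(2.4120 × 10⁻⁵) = 4.9112 × 10⁻³ rad s⁻¹, so T = 2π/N = 1.2794 × 10³ s = 21.323 min ≈ 21.3 min.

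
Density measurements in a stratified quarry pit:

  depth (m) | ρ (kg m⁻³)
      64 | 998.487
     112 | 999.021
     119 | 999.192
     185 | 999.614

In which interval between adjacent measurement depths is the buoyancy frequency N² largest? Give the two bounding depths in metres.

112–119 m

Compute the density gradient over each adjacent pair:
  64–112 m: Δρ/Δz = 0.534/48 = 0.011 kg m⁻⁴
  112–119 m: Δρ/Δz = 0.171/7 = 0.024 kg m⁻⁴
  119–185 m: Δρ/Δz = 0.422/66 = 6.4 × 10⁻³ kg m⁻⁴
The largest gradient is in the 112–119 m interval — the pycnocline.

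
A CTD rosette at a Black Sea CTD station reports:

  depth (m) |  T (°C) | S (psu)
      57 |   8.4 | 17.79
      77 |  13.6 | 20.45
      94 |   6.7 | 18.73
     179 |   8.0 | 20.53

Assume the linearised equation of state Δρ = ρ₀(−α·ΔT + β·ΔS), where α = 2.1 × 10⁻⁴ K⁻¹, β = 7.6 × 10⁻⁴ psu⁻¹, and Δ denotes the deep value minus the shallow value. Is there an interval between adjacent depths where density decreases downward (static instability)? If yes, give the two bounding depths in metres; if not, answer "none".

none

Evaluate Δρ/ρ₀ = −αΔT + βΔS across each adjacent pair:
  57–77 m: −αΔT+βΔS = −(2.1 × 10⁻⁴)(+5.2)+(7.6 × 10⁻⁴)(+2.66) = 9.3 × 10⁻⁴ → stable
  77–94 m: −αΔT+βΔS = −(2.1 × 10⁻⁴)(-6.9)+(7.6 × 10⁻⁴)(-1.72) = 1.4 × 10⁻⁴ → stable
  94–179 m: −αΔT+βΔS = −(2.1 × 10⁻⁴)(+1.3)+(7.6 × 10⁻⁴)(+1.80) = 1.1 × 10⁻³ → stable
Every interval has Δρ > 0: the column is stably stratified throughout.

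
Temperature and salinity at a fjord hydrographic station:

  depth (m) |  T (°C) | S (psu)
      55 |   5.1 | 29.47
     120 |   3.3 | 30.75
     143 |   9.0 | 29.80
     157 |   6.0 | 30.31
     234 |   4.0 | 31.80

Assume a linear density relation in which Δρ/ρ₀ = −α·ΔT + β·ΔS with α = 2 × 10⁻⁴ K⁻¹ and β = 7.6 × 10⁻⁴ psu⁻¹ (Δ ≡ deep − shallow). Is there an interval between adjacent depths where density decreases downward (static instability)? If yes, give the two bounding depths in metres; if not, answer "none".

Evaluate Δρ/ρ₀ = −αΔT + βΔS across each adjacent pair:
  55–120 m: −αΔT+βΔS = −(2 × 10⁻⁴)(-1.8)+(7.6 × 10⁻⁴)(+1.28) = 1.3 × 10⁻³ → stable
  120–143 m: −αΔT+βΔS = −(2 × 10⁻⁴)(+5.7)+(7.6 × 10⁻⁴)(-0.95) = -1.9 × 10⁻³ → UNSTABLE
  143–157 m: −αΔT+βΔS = −(2 × 10⁻⁴)(-3.0)+(7.6 × 10⁻⁴)(+0.51) = 9.9 × 10⁻⁴ → stable
  157–234 m: −αΔT+βΔS = −(2 × 10⁻⁴)(-2.0)+(7.6 × 10⁻⁴)(+1.49) = 1.5 × 10⁻³ → stable
The 120–143 m interval has Δρ < 0: lighter water underlies denser water.

120–143 m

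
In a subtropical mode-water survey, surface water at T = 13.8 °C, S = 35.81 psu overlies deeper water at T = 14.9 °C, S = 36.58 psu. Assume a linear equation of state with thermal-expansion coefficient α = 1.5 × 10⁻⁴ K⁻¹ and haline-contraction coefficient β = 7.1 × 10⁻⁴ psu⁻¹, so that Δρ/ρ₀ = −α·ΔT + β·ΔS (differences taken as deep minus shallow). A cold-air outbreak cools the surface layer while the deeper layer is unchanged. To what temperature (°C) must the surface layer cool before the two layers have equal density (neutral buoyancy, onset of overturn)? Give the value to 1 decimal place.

11.3 °C

Neutral buoyancy requires Δρ = 0, i.e. −α(T_deep − T_surf′) + β(S_deep − S_surf) = 0.
T_surf′ = T_deep − (β/α)·ΔS = 14.9 − (7.1 × 10⁻⁴/1.5 × 10⁻⁴)·(+0.77) = 11.255 °C.
Cooling required: 13.8 − (11.255) = 2.545 °C.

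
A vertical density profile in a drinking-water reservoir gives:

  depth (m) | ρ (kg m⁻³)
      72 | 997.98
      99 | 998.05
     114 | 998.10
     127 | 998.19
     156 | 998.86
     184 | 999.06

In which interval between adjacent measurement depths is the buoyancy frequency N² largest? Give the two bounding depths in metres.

Compute the density gradient over each adjacent pair:
  72–99 m: Δρ/Δz = 0.07/27 = 2.6 × 10⁻³ kg m⁻⁴
  99–114 m: Δρ/Δz = 0.05/15 = 3.3 × 10⁻³ kg m⁻⁴
  114–127 m: Δρ/Δz = 0.09/13 = 6.9 × 10⁻³ kg m⁻⁴
  127–156 m: Δρ/Δz = 0.67/29 = 0.023 kg m⁻⁴
  156–184 m: Δρ/Δz = 0.20/28 = 7.1 × 10⁻³ kg m⁻⁴
The largest gradient is in the 127–156 m interval — the pycnocline.

127–156 m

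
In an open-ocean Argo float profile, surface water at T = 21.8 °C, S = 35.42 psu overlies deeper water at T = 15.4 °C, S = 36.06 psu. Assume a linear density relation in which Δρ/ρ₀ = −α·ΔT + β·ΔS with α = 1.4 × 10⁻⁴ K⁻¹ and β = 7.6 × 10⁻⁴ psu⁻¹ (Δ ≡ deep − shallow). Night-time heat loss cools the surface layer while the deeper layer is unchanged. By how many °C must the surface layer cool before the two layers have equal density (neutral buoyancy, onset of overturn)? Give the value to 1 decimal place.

9.9 °C

Neutral buoyancy requires Δρ = 0, i.e. −α(T_deep − T_surf′) + β(S_deep − S_surf) = 0.
T_surf′ = T_deep − (β/α)·ΔS = 15.4 − (7.6 × 10⁻⁴/1.4 × 10⁻⁴)·(+0.64) = 11.926 °C.
Cooling required: 21.8 − (11.926) = 9.874 °C.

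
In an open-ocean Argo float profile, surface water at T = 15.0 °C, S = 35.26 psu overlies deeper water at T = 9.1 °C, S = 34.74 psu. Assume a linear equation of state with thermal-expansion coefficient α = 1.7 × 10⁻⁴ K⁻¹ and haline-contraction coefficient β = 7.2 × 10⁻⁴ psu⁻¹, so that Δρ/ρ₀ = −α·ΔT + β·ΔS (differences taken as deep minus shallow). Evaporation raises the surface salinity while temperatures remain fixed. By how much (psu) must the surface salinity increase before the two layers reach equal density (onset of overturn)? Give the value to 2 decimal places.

0.87 psu

Neutral buoyancy requires −α(T_deep − T_surf) + β(S_deep − S_surf′) = 0.
S_surf′ = S_deep − (α/β)·ΔT = 34.74 − (1.7 × 10⁻⁴/7.2 × 10⁻⁴)·(-5.9) = 36.1331 psu.
Increase required: 36.1331 − 35.26 = 0.8731 psu.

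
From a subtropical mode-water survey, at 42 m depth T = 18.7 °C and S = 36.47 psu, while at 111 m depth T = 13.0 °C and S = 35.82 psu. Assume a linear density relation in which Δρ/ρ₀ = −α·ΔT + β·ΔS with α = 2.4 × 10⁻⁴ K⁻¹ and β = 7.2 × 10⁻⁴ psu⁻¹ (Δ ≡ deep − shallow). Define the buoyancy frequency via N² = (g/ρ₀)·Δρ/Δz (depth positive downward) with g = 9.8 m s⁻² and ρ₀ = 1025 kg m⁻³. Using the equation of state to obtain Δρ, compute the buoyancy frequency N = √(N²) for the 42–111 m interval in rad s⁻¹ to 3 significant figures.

ΔT = -5.7 K, ΔS = -0.65 psu (deep − shallow).
Δρ/ρ₀ = −αΔT + βΔS = 1.368 × 10⁻³ − 4.68 × 10⁻⁴ = 9.00 × 10⁻⁴, so Δρ ≈ 0.9225 kg m⁻³.
N² = (g/ρ₀)·Δρ/Δz = g·(Δρ/ρ₀)/Δz = 9.8 × 9.00 × 10⁻⁴ / 69 = 1.2783 × 10⁻⁴ s⁻².
N = √(1.2783 × 10⁻⁴) = 0.011306 rad s⁻¹ ≈ 0.0113 rad s⁻¹.

0.0113 rad s⁻¹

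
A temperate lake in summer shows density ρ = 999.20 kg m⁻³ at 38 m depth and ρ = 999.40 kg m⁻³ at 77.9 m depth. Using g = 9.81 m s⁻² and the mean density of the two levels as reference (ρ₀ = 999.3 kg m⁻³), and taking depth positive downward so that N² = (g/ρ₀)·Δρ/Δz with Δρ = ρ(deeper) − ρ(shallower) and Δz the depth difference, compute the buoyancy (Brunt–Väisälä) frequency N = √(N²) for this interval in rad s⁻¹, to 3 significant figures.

Δρ = 999.40 − 999.20 = 0.20 kg m⁻³ over Δz = 77.9 − 38 = 39.9 m.
N² = (9.81/999.3) × (0.20/39.9) = 4.9207 × 10⁻⁵ s⁻².
N = √(4.9207 × 10⁻⁵) = 7.0148 × 10⁻³ rad s⁻¹ ≈ 7.01 × 10⁻³ rad s⁻¹.
Since Δρ > 0 the layer is stably stratified.

7.01 × 10⁻³ rad s⁻¹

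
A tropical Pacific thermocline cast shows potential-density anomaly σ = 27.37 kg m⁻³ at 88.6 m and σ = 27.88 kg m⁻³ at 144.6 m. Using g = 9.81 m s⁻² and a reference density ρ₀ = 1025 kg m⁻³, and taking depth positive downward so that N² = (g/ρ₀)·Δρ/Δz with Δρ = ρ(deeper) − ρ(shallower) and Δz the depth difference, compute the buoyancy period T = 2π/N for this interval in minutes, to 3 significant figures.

Δρ = 1027.88 − 1027.37 = 0.51 kg m⁻³ over Δz = 144.6 − 88.6 = 56 m.
N² = (9.81/1025) × (0.51/56) = 8.7162 × 10⁻⁵ s⁻².
N = √(8.7162 × 10⁻⁵) = 9.3361 × 10⁻³ rad s⁻¹, so T = 2π/N = 673.00 s = 11.217 min ≈ 11.2 min.
Since Δρ > 0 the layer is stably stratified.

11.2 min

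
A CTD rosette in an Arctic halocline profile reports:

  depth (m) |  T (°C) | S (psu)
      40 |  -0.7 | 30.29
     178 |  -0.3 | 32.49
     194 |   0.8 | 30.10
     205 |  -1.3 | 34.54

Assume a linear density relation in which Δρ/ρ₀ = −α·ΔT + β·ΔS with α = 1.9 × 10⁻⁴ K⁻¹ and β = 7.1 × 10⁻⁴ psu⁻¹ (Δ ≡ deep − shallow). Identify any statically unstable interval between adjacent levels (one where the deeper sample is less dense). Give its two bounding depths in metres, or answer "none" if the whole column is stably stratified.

Evaluate Δρ/ρ₀ = −αΔT + βΔS across each adjacent pair:
  40–178 m: −αΔT+βΔS = −(1.9 × 10⁻⁴)(+0.4)+(7.1 × 10⁻⁴)(+2.20) = 1.5 × 10⁻³ → stable
  178–194 m: −αΔT+βΔS = −(1.9 × 10⁻⁴)(+1.1)+(7.1 × 10⁻⁴)(-2.39) = -1.9 × 10⁻³ → UNSTABLE
  194–205 m: −αΔT+βΔS = −(1.9 × 10⁻⁴)(-2.1)+(7.1 × 10⁻⁴)(+4.44) = 3.6 × 10⁻³ → stable
The 178–194 m interval has Δρ < 0: lighter water underlies denser water.

178–194 m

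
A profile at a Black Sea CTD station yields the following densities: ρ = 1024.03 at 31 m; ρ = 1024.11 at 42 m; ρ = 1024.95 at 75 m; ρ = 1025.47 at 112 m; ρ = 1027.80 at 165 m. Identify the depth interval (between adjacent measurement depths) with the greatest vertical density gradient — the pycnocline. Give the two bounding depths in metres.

Compute the density gradient over each adjacent pair:
  31–42 m: Δρ/Δz = 0.08/11 = 7.3 × 10⁻³ kg m⁻⁴
  42–75 m: Δρ/Δz = 0.84/33 = 0.025 kg m⁻⁴
  75–112 m: Δρ/Δz = 0.52/37 = 0.014 kg m⁻⁴
  112–165 m: Δρ/Δz = 2.33/53 = 0.044 kg m⁻⁴
The largest gradient is in the 112–165 m interval — the pycnocline.

112–165 m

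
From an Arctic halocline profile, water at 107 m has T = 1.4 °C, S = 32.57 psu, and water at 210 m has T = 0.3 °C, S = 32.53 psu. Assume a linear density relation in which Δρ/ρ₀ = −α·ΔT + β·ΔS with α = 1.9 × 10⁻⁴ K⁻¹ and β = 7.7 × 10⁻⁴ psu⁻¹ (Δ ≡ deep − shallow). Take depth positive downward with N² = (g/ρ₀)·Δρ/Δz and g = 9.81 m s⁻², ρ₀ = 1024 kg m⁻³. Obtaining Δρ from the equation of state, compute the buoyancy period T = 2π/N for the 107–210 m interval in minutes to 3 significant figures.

ΔT = -1.1 K, ΔS = -0.04 psu (deep − shallow).
Δρ/ρ₀ = −αΔT + βΔS = 2.09 × 10⁻⁴ − 3.08 × 10⁻⁵ = 1.782 × 10⁻⁴, so Δρ ≈ 0.1825 kg m⁻³.
N² = (g/ρ₀)·Δρ/Δz = g·(Δρ/ρ₀)/Δz = 9.81 × 1.782 × 10⁻⁴ / 103 = 1.6972 × 10⁻⁵ s⁻².
N = √(1.6972 × 10⁻⁵) = 4.1197 × 10⁻³ rad s⁻¹ → T = 2π/N = 1.5252 × 10³ s = 25.420 min ≈ 25.4 min.

25.4 min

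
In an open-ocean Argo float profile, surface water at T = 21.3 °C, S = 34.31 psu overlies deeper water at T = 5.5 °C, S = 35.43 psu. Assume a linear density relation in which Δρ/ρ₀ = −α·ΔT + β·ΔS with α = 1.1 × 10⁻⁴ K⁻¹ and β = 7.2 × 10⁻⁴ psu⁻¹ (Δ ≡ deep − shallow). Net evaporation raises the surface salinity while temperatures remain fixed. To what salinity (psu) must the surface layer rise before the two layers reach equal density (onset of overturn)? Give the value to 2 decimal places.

37.84 psu

Neutral buoyancy requires −α(T_deep − T_surf) + β(S_deep − S_surf′) = 0.
S_surf′ = S_deep − (α/β)·ΔT = 35.43 − (1.1 × 10⁻⁴/7.2 × 10⁻⁴)·(-15.8) = 37.8439 psu.
Increase required: 37.8439 − 34.31 = 3.5339 psu.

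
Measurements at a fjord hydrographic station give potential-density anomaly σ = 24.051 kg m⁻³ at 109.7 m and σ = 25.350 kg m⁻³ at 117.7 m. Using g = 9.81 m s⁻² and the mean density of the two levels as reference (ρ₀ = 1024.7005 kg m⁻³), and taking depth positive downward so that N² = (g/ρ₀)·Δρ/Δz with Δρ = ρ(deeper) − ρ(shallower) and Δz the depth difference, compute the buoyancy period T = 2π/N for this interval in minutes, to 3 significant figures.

2.66 min

Δρ = 1025.350 − 1024.051 = 1.299 kg m⁻³ over Δz = 117.7 − 109.7 = 8 m.
N² = (9.81/1024.7005) × (1.299/8) = 1.5545 × 10⁻³ s⁻².
N = √(1.5545 × 10⁻³) = 0.039427 rad s⁻¹, so T = 2π/N = 159.36 s = 2.6560 min ≈ 2.66 min.
Since Δρ > 0 the layer is stably stratified.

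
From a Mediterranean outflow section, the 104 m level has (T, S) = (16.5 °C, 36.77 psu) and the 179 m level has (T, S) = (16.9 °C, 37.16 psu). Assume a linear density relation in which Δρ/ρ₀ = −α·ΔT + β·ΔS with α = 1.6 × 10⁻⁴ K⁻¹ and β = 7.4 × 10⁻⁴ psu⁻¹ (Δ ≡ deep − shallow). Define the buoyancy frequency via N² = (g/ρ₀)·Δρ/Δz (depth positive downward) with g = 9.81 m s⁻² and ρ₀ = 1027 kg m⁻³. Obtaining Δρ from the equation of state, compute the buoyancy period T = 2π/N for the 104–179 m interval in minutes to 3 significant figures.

ΔT = +0.4 K, ΔS = +0.39 psu (deep − shallow).
Δρ/ρ₀ = −αΔT + βΔS = -6.40 × 10⁻⁵ + 2.886 × 10⁻⁴ = 2.246 × 10⁻⁴, so Δρ ≈ 0.2307 kg m⁻³.
N² = (g/ρ₀)·Δρ/Δz = g·(Δρ/ρ₀)/Δz = 9.81 × 2.246 × 10⁻⁴ / 75 = 2.9378 × 10⁻⁵ s⁻².
N = √(2.9378 × 10⁻⁵) = 5.4201 × 10⁻³ rad s⁻¹ → T = 2π/N = 1.1592 × 10³ s = 19.320 min ≈ 19.3 min.

19.3 min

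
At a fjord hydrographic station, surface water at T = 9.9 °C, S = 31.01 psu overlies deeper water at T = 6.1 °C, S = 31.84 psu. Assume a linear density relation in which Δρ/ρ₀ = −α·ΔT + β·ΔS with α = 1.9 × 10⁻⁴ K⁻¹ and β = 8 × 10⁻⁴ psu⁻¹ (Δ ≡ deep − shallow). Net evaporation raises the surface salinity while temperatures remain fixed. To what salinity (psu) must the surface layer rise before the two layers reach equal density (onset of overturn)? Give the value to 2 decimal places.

32.74 psu

Neutral buoyancy requires −α(T_deep − T_surf) + β(S_deep − S_surf′) = 0.
S_surf′ = S_deep − (α/β)·ΔT = 31.84 − (1.9 × 10⁻⁴/8 × 10⁻⁴)·(-3.8) = 32.7425 psu.
Increase required: 32.7425 − 31.01 = 1.7325 psu.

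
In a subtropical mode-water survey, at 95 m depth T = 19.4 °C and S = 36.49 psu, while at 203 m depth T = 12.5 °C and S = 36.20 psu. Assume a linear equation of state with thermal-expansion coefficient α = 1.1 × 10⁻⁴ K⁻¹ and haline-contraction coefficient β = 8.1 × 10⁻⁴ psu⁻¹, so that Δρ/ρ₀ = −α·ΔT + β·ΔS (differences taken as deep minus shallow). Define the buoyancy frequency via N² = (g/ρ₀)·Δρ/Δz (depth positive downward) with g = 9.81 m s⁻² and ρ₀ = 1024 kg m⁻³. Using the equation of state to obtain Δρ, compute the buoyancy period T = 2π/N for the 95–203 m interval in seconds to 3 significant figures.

911 s

ΔT = -6.9 K, ΔS = -0.29 psu (deep − shallow).
Δρ/ρ₀ = −αΔT + βΔS = 7.59 × 10⁻⁴ − 2.349 × 10⁻⁴ = 5.241 × 10⁻⁴, so Δρ ≈ 0.5367 kg m⁻³.
N² = (g/ρ₀)·Δρ/Δz = g·(Δρ/ρ₀)/Δz = 9.81 × 5.241 × 10⁻⁴ / 108 = 4.7606 × 10⁻⁵ s⁻².
N = √(4.7606 × 10⁻⁵) = 6.8997 × 10⁻³ rad s⁻¹ → T = 2π/N = 910.65 s ≈ 911 s.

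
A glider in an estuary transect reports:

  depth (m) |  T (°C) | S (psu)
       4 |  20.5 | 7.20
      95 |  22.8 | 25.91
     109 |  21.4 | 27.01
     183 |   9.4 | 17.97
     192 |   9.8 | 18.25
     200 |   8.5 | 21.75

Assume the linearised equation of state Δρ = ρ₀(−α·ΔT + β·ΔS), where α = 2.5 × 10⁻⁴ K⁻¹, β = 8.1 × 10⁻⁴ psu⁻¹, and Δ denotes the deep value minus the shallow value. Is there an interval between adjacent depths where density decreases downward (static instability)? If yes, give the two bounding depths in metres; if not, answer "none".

Evaluate Δρ/ρ₀ = −αΔT + βΔS across each adjacent pair:
  4–95 m: −αΔT+βΔS = −(2.5 × 10⁻⁴)(+2.3)+(8.1 × 10⁻⁴)(+18.71) = 0.015 → stable
  95–109 m: −αΔT+βΔS = −(2.5 × 10⁻⁴)(-1.4)+(8.1 × 10⁻⁴)(+1.10) = 1.2 × 10⁻³ → stable
  109–183 m: −αΔT+βΔS = −(2.5 × 10⁻⁴)(-12.0)+(8.1 × 10⁻⁴)(-9.04) = -4.3 × 10⁻³ → UNSTABLE
  183–192 m: −αΔT+βΔS = −(2.5 × 10⁻⁴)(+0.4)+(8.1 × 10⁻⁴)(+0.28) = 1.3 × 10⁻⁴ → stable
  192–200 m: −αΔT+βΔS = −(2.5 × 10⁻⁴)(-1.3)+(8.1 × 10⁻⁴)(+3.50) = 3.2 × 10⁻³ → stable
The 109–183 m interval has Δρ < 0: lighter water underlies denser water.

109–183 m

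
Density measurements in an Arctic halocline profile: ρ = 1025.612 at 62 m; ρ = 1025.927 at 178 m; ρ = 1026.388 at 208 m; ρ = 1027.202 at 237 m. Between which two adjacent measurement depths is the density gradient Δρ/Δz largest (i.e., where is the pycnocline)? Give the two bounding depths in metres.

208–237 m

Compute the density gradient over each adjacent pair:
  62–178 m: Δρ/Δz = 0.315/116 = 2.7 × 10⁻³ kg m⁻⁴
  178–208 m: Δρ/Δz = 0.461/30 = 0.015 kg m⁻⁴
  208–237 m: Δρ/Δz = 0.814/29 = 0.028 kg m⁻⁴
The largest gradient is in the 208–237 m interval — the pycnocline.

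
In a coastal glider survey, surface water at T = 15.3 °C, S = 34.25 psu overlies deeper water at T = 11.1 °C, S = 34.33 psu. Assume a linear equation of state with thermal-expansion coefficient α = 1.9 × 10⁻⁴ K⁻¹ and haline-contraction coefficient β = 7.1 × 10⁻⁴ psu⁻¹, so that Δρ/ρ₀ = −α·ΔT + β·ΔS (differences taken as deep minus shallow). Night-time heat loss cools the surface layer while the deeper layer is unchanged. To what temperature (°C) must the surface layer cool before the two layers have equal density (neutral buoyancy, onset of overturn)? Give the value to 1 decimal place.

10.8 °C

Neutral buoyancy requires Δρ = 0, i.e. −α(T_deep − T_surf′) + β(S_deep − S_surf) = 0.
T_surf′ = T_deep − (β/α)·ΔS = 11.1 − (7.1 × 10⁻⁴/1.9 × 10⁻⁴)·(+0.08) = 10.801 °C.
Cooling required: 15.3 − (10.801) = 4.499 °C.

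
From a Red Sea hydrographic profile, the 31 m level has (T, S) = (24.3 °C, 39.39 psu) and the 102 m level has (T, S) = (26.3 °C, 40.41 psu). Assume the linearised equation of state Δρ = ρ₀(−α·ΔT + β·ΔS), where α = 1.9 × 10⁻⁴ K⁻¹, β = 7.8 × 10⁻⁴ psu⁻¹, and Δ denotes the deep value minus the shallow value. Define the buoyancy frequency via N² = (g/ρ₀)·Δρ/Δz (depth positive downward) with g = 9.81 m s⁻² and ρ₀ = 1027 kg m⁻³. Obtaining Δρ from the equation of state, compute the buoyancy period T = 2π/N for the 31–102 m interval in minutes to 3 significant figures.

ΔT = +2.0 K, ΔS = +1.02 psu (deep − shallow).
Δρ/ρ₀ = −αΔT + βΔS = -3.80 × 10⁻⁴ + 7.956 × 10⁻⁴ = 4.156 × 10⁻⁴, so Δρ ≈ 0.4268 kg m⁻³.
N² = (g/ρ₀)·Δρ/Δz = g·(Δρ/ρ₀)/Δz = 9.81 × 4.156 × 10⁻⁴ / 71 = 5.7423 × 10⁻⁵ s⁻².
N = √(5.7423 × 10⁻⁵) = 7.5778 × 10⁻³ rad s⁻¹ → T = 2π/N = 829.16 s = 13.819 min ≈ 13.8 min.

13.8 min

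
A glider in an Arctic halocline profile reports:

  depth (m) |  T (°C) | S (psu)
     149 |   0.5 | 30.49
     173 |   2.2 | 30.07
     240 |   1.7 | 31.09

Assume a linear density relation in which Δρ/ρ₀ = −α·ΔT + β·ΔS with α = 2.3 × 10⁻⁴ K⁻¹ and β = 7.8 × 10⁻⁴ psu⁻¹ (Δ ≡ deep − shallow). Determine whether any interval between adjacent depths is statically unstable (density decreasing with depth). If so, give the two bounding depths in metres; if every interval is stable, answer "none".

Evaluate Δρ/ρ₀ = −αΔT + βΔS across each adjacent pair:
  149–173 m: −αΔT+βΔS = −(2.3 × 10⁻⁴)(+1.7)+(7.8 × 10⁻⁴)(-0.42) = -7.2 × 10⁻⁴ → UNSTABLE
  173–240 m: −αΔT+βΔS = −(2.3 × 10⁻⁴)(-0.5)+(7.8 × 10⁻⁴)(+1.02) = 9.1 × 10⁻⁴ → stable
The 149–173 m interval has Δρ < 0: lighter water underlies denser water.

149–173 m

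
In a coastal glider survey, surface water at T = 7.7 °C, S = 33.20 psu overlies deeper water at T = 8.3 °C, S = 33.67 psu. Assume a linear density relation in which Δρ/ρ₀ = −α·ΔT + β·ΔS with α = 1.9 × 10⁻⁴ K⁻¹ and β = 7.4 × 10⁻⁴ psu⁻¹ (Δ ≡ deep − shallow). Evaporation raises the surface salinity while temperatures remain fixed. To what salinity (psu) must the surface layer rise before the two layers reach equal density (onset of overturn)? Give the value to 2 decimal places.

Neutral buoyancy requires −α(T_deep − T_surf) + β(S_deep − S_surf′) = 0.
S_surf′ = S_deep − (α/β)·ΔT = 33.67 − (1.9 × 10⁻⁴/7.4 × 10⁻⁴)·(+0.6) = 33.5159 psu.
Increase required: 33.5159 − 33.20 = 0.3159 psu.

33.52 psu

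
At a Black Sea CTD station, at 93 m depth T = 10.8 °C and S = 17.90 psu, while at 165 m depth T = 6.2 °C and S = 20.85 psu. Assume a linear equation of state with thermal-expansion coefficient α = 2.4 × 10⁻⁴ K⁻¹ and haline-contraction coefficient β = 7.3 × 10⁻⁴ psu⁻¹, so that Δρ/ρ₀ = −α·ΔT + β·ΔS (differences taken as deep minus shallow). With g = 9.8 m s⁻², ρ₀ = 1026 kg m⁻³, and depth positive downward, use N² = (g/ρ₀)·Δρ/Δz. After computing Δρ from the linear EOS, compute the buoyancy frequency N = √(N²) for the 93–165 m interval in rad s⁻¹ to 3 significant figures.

0.0211 rad s⁻¹

ΔT = -4.6 K, ΔS = +2.95 psu (deep − shallow).
Δρ/ρ₀ = −αΔT + βΔS = 1.104 × 10⁻³ + 2.1535 × 10⁻³ = 3.2575 × 10⁻³, so Δρ ≈ 3.342 kg m⁻³.
N² = (g/ρ₀)·Δρ/Δz = g·(Δρ/ρ₀)/Δz = 9.8 × 3.2575 × 10⁻³ / 72 = 4.4338 × 10⁻⁴ s⁻².
N = √(4.4338 × 10⁻⁴) = 0.021057 rad s⁻¹ ≈ 0.0211 rad s⁻¹.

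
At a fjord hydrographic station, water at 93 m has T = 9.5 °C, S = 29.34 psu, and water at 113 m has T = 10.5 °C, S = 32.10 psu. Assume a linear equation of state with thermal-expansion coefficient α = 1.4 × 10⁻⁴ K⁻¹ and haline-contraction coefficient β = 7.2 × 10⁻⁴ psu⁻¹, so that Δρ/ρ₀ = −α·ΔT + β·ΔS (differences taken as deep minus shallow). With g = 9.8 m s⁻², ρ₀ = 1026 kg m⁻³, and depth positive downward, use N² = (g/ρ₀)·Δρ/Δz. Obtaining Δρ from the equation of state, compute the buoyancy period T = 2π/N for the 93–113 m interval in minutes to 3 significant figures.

3.48 min

ΔT = +1.0 K, ΔS = +2.76 psu (deep − shallow).
Δρ/ρ₀ = −αΔT + βΔS = -1.40 × 10⁻⁴ + 1.9872 × 10⁻³ = 1.8472 × 10⁻³, so Δρ ≈ 1.895 kg m⁻³.
N² = (g/ρ₀)·Δρ/Δz = g·(Δρ/ρ₀)/Δz = 9.8 × 1.8472 × 10⁻³ / 20 = 9.0513 × 10⁻⁴ s⁻².
N = √(9.0513 × 10⁻⁴) = 0.030085 rad s⁻¹ → T = 2π/N = 208.85 s = 3.4808 min ≈ 3.48 min.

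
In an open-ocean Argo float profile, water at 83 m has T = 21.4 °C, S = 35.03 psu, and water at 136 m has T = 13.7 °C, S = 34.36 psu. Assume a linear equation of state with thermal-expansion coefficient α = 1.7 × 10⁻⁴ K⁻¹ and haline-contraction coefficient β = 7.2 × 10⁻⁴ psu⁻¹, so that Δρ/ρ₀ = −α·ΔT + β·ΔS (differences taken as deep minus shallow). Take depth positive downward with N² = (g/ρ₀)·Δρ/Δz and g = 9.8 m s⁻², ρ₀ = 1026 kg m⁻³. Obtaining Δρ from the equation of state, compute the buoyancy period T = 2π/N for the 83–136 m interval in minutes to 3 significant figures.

8.47 min

ΔT = -7.7 K, ΔS = -0.67 psu (deep − shallow).
Δρ/ρ₀ = −αΔT + βΔS = 1.309 × 10⁻³ − 4.824 × 10⁻⁴ = 8.266 × 10⁻⁴, so Δρ ≈ 0.8481 kg m⁻³.
N² = (g/ρ₀)·Δρ/Δz = g·(Δρ/ρ₀)/Δz = 9.8 × 8.266 × 10⁻⁴ / 53 = 1.5284 × 10⁻⁴ s⁻².
N = √(1.5284 × 10⁻⁴) = 0.012363 rad s⁻¹ → T = 2π/N = 508.22 s = 8.4703 min ≈ 8.47 min.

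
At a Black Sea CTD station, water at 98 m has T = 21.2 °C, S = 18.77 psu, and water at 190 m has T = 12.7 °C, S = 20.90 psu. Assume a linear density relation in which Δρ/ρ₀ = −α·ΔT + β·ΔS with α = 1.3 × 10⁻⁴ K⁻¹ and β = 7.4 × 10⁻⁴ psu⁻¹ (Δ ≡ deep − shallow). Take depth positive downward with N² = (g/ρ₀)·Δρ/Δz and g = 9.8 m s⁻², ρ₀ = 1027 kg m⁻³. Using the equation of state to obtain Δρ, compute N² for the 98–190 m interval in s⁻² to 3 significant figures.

2.86 × 10⁻⁴ s⁻²

ΔT = -8.5 K, ΔS = +2.13 psu (deep − shallow).
Δρ/ρ₀ = −αΔT + βΔS = 1.105 × 10⁻³ + 1.5762 × 10⁻³ = 2.6812 × 10⁻³, so Δρ ≈ 2.754 kg m⁻³.
N² = (g/ρ₀)·Δρ/Δz = g·(Δρ/ρ₀)/Δz = 9.8 × 2.6812 × 10⁻³ / 92 = 2.8561 × 10⁻⁴ s⁻² ≈ 2.86 × 10⁻⁴ s⁻².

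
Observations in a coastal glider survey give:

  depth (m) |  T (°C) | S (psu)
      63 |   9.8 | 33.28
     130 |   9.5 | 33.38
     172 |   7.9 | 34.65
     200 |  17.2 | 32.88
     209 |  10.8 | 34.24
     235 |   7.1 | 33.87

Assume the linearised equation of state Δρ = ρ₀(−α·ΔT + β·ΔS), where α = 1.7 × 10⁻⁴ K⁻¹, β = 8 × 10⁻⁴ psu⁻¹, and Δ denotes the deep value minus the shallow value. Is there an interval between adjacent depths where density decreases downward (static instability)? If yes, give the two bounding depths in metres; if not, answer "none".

172–200 m

Evaluate Δρ/ρ₀ = −αΔT + βΔS across each adjacent pair:
  63–130 m: −αΔT+βΔS = −(1.7 × 10⁻⁴)(-0.3)+(8 × 10⁻⁴)(+0.10) = 1.3 × 10⁻⁴ → stable
  130–172 m: −αΔT+βΔS = −(1.7 × 10⁻⁴)(-1.6)+(8 × 10⁻⁴)(+1.27) = 1.3 × 10⁻³ → stable
  172–200 m: −αΔT+βΔS = −(1.7 × 10⁻⁴)(+9.3)+(8 × 10⁻⁴)(-1.77) = -3.0 × 10⁻³ → UNSTABLE
  200–209 m: −αΔT+βΔS = −(1.7 × 10⁻⁴)(-6.4)+(8 × 10⁻⁴)(+1.36) = 2.2 × 10⁻³ → stable
  209–235 m: −αΔT+βΔS = −(1.7 × 10⁻⁴)(-3.7)+(8 × 10⁻⁴)(-0.37) = 3.3 × 10⁻⁴ → stable
The 172–200 m interval has Δρ < 0: lighter water underlies denser water.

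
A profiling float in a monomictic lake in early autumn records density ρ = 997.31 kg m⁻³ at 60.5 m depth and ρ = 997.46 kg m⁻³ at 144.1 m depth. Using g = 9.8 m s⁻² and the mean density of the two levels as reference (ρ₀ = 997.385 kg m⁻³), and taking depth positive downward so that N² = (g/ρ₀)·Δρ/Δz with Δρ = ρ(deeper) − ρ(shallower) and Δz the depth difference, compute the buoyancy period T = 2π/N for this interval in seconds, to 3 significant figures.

1.50 × 10³ s

Δρ = 997.46 − 997.31 = 0.15 kg m⁻³ over Δz = 144.1 − 60.5 = 83.6 m.
N² = (9.8/997.385) × (0.15/83.6) = 1.7630 × 10⁻⁵ s⁻².
N = √(1.7630 × 10⁻⁵) = 4.1988 × 10⁻³ rad s⁻¹, so T = 2π/N = 1.4964 × 10³ s ≈ 1.50 × 10³ s.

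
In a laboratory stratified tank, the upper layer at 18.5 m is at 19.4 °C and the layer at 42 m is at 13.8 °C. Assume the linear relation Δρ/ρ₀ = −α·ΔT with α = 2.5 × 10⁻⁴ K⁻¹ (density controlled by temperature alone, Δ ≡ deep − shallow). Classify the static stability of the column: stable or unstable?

ΔT = 13.8 − 19.4 = -5.6 K, so Δρ/ρ₀ = −αΔT = 1.40 × 10⁻³.
Δρ/ρ₀ > 0, so Δρ > 0: deeper water is denser → statically stable.

stable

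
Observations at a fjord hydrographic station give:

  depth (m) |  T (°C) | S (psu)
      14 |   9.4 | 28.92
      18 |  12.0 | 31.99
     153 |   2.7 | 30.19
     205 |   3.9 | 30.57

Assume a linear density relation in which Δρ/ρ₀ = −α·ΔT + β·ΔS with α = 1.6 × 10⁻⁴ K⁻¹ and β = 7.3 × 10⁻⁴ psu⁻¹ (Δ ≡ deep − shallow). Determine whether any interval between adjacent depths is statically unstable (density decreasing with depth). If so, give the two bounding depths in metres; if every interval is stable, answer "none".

none

Evaluate Δρ/ρ₀ = −αΔT + βΔS across each adjacent pair:
  14–18 m: −αΔT+βΔS = −(1.6 × 10⁻⁴)(+2.6)+(7.3 × 10⁻⁴)(+3.07) = 1.8 × 10⁻³ → stable
  18–153 m: −αΔT+βΔS = −(1.6 × 10⁻⁴)(-9.3)+(7.3 × 10⁻⁴)(-1.80) = 1.7 × 10⁻⁴ → stable
  153–205 m: −αΔT+βΔS = −(1.6 × 10⁻⁴)(+1.2)+(7.3 × 10⁻⁴)(+0.38) = 8.5 × 10⁻⁵ → stable
Every interval has Δρ > 0: the column is stably stratified throughout.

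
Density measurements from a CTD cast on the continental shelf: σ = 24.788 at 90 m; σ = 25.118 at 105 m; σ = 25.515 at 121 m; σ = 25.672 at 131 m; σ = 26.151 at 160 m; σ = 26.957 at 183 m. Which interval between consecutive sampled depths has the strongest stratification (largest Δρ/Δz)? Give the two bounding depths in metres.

160–183 m

Compute the density gradient over each adjacent pair:
  90–105 m: Δρ/Δz = 0.330/15 = 0.022 kg m⁻⁴
  105–121 m: Δρ/Δz = 0.397/16 = 0.025 kg m⁻⁴
  121–131 m: Δρ/Δz = 0.157/10 = 0.016 kg m⁻⁴
  131–160 m: Δρ/Δz = 0.479/29 = 0.017 kg m⁻⁴
  160–183 m: Δρ/Δz = 0.806/23 = 0.035 kg m⁻⁴
The largest gradient is in the 160–183 m interval — the pycnocline.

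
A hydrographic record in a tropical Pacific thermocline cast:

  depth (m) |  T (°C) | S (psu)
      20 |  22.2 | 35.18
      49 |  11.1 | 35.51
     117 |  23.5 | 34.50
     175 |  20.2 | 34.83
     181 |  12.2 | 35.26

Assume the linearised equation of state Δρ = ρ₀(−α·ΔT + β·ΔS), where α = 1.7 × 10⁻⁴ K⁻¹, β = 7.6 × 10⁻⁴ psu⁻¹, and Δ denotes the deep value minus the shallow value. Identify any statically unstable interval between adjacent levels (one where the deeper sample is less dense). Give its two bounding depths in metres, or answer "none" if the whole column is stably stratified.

49–117 m

Evaluate Δρ/ρ₀ = −αΔT + βΔS across each adjacent pair:
  20–49 m: −αΔT+βΔS = −(1.7 × 10⁻⁴)(-11.1)+(7.6 × 10⁻⁴)(+0.33) = 2.1 × 10⁻³ → stable
  49–117 m: −αΔT+βΔS = −(1.7 × 10⁻⁴)(+12.4)+(7.6 × 10⁻⁴)(-1.01) = -2.9 × 10⁻³ → UNSTABLE
  117–175 m: −αΔT+βΔS = −(1.7 × 10⁻⁴)(-3.3)+(7.6 × 10⁻⁴)(+0.33) = 8.1 × 10⁻⁴ → stable
  175–181 m: −αΔT+βΔS = −(1.7 × 10⁻⁴)(-8.0)+(7.6 × 10⁻⁴)(+0.43) = 1.7 × 10⁻³ → stable
The 49–117 m interval has Δρ < 0: lighter water underlies denser water.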